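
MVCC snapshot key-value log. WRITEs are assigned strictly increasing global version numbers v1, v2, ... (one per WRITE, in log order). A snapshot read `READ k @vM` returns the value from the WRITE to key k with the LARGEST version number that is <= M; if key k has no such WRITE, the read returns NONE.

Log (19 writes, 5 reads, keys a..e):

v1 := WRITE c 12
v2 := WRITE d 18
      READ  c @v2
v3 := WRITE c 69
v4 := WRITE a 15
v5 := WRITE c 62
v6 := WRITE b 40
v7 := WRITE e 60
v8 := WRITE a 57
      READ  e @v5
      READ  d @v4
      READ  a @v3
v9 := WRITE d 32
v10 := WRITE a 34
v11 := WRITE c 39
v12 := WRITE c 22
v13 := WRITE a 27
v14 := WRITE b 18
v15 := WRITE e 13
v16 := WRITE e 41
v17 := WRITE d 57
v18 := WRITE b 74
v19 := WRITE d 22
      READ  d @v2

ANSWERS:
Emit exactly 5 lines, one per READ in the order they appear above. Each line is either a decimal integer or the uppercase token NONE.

Answer: 12
NONE
18
NONE
18

Derivation:
v1: WRITE c=12  (c history now [(1, 12)])
v2: WRITE d=18  (d history now [(2, 18)])
READ c @v2: history=[(1, 12)] -> pick v1 -> 12
v3: WRITE c=69  (c history now [(1, 12), (3, 69)])
v4: WRITE a=15  (a history now [(4, 15)])
v5: WRITE c=62  (c history now [(1, 12), (3, 69), (5, 62)])
v6: WRITE b=40  (b history now [(6, 40)])
v7: WRITE e=60  (e history now [(7, 60)])
v8: WRITE a=57  (a history now [(4, 15), (8, 57)])
READ e @v5: history=[(7, 60)] -> no version <= 5 -> NONE
READ d @v4: history=[(2, 18)] -> pick v2 -> 18
READ a @v3: history=[(4, 15), (8, 57)] -> no version <= 3 -> NONE
v9: WRITE d=32  (d history now [(2, 18), (9, 32)])
v10: WRITE a=34  (a history now [(4, 15), (8, 57), (10, 34)])
v11: WRITE c=39  (c history now [(1, 12), (3, 69), (5, 62), (11, 39)])
v12: WRITE c=22  (c history now [(1, 12), (3, 69), (5, 62), (11, 39), (12, 22)])
v13: WRITE a=27  (a history now [(4, 15), (8, 57), (10, 34), (13, 27)])
v14: WRITE b=18  (b history now [(6, 40), (14, 18)])
v15: WRITE e=13  (e history now [(7, 60), (15, 13)])
v16: WRITE e=41  (e history now [(7, 60), (15, 13), (16, 41)])
v17: WRITE d=57  (d history now [(2, 18), (9, 32), (17, 57)])
v18: WRITE b=74  (b history now [(6, 40), (14, 18), (18, 74)])
v19: WRITE d=22  (d history now [(2, 18), (9, 32), (17, 57), (19, 22)])
READ d @v2: history=[(2, 18), (9, 32), (17, 57), (19, 22)] -> pick v2 -> 18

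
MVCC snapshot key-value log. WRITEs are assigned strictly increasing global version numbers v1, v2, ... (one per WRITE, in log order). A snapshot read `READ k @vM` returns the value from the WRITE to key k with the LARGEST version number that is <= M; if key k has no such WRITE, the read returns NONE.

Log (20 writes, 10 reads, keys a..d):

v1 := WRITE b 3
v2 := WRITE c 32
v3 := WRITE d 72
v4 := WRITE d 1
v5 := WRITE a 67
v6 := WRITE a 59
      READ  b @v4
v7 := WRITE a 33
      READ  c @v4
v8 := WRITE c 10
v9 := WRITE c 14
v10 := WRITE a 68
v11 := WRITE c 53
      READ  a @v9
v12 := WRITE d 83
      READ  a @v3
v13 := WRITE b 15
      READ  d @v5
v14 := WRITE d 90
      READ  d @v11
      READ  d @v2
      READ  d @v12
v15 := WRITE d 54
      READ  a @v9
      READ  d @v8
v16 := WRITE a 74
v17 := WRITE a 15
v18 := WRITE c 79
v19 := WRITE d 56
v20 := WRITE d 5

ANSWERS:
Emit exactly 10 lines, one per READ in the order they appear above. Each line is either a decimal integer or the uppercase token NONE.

v1: WRITE b=3  (b history now [(1, 3)])
v2: WRITE c=32  (c history now [(2, 32)])
v3: WRITE d=72  (d history now [(3, 72)])
v4: WRITE d=1  (d history now [(3, 72), (4, 1)])
v5: WRITE a=67  (a history now [(5, 67)])
v6: WRITE a=59  (a history now [(5, 67), (6, 59)])
READ b @v4: history=[(1, 3)] -> pick v1 -> 3
v7: WRITE a=33  (a history now [(5, 67), (6, 59), (7, 33)])
READ c @v4: history=[(2, 32)] -> pick v2 -> 32
v8: WRITE c=10  (c history now [(2, 32), (8, 10)])
v9: WRITE c=14  (c history now [(2, 32), (8, 10), (9, 14)])
v10: WRITE a=68  (a history now [(5, 67), (6, 59), (7, 33), (10, 68)])
v11: WRITE c=53  (c history now [(2, 32), (8, 10), (9, 14), (11, 53)])
READ a @v9: history=[(5, 67), (6, 59), (7, 33), (10, 68)] -> pick v7 -> 33
v12: WRITE d=83  (d history now [(3, 72), (4, 1), (12, 83)])
READ a @v3: history=[(5, 67), (6, 59), (7, 33), (10, 68)] -> no version <= 3 -> NONE
v13: WRITE b=15  (b history now [(1, 3), (13, 15)])
READ d @v5: history=[(3, 72), (4, 1), (12, 83)] -> pick v4 -> 1
v14: WRITE d=90  (d history now [(3, 72), (4, 1), (12, 83), (14, 90)])
READ d @v11: history=[(3, 72), (4, 1), (12, 83), (14, 90)] -> pick v4 -> 1
READ d @v2: history=[(3, 72), (4, 1), (12, 83), (14, 90)] -> no version <= 2 -> NONE
READ d @v12: history=[(3, 72), (4, 1), (12, 83), (14, 90)] -> pick v12 -> 83
v15: WRITE d=54  (d history now [(3, 72), (4, 1), (12, 83), (14, 90), (15, 54)])
READ a @v9: history=[(5, 67), (6, 59), (7, 33), (10, 68)] -> pick v7 -> 33
READ d @v8: history=[(3, 72), (4, 1), (12, 83), (14, 90), (15, 54)] -> pick v4 -> 1
v16: WRITE a=74  (a history now [(5, 67), (6, 59), (7, 33), (10, 68), (16, 74)])
v17: WRITE a=15  (a history now [(5, 67), (6, 59), (7, 33), (10, 68), (16, 74), (17, 15)])
v18: WRITE c=79  (c history now [(2, 32), (8, 10), (9, 14), (11, 53), (18, 79)])
v19: WRITE d=56  (d history now [(3, 72), (4, 1), (12, 83), (14, 90), (15, 54), (19, 56)])
v20: WRITE d=5  (d history now [(3, 72), (4, 1), (12, 83), (14, 90), (15, 54), (19, 56), (20, 5)])

Answer: 3
32
33
NONE
1
1
NONE
83
33
1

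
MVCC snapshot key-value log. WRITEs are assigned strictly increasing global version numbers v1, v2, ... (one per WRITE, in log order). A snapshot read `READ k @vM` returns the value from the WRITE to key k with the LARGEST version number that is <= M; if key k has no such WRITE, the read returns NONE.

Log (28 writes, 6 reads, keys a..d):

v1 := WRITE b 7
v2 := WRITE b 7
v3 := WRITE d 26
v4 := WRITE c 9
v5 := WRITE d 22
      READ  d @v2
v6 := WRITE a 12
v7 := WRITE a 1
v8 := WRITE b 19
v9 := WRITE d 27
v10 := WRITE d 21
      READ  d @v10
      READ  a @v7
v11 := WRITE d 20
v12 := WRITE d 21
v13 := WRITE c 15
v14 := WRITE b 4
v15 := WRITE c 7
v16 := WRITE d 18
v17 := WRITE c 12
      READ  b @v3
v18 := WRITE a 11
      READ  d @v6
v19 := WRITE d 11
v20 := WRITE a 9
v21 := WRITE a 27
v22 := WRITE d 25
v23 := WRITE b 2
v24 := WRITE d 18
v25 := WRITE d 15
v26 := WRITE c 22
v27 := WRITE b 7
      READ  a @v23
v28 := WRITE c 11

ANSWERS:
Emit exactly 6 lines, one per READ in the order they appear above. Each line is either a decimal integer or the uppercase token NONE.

Answer: NONE
21
1
7
22
27

Derivation:
v1: WRITE b=7  (b history now [(1, 7)])
v2: WRITE b=7  (b history now [(1, 7), (2, 7)])
v3: WRITE d=26  (d history now [(3, 26)])
v4: WRITE c=9  (c history now [(4, 9)])
v5: WRITE d=22  (d history now [(3, 26), (5, 22)])
READ d @v2: history=[(3, 26), (5, 22)] -> no version <= 2 -> NONE
v6: WRITE a=12  (a history now [(6, 12)])
v7: WRITE a=1  (a history now [(6, 12), (7, 1)])
v8: WRITE b=19  (b history now [(1, 7), (2, 7), (8, 19)])
v9: WRITE d=27  (d history now [(3, 26), (5, 22), (9, 27)])
v10: WRITE d=21  (d history now [(3, 26), (5, 22), (9, 27), (10, 21)])
READ d @v10: history=[(3, 26), (5, 22), (9, 27), (10, 21)] -> pick v10 -> 21
READ a @v7: history=[(6, 12), (7, 1)] -> pick v7 -> 1
v11: WRITE d=20  (d history now [(3, 26), (5, 22), (9, 27), (10, 21), (11, 20)])
v12: WRITE d=21  (d history now [(3, 26), (5, 22), (9, 27), (10, 21), (11, 20), (12, 21)])
v13: WRITE c=15  (c history now [(4, 9), (13, 15)])
v14: WRITE b=4  (b history now [(1, 7), (2, 7), (8, 19), (14, 4)])
v15: WRITE c=7  (c history now [(4, 9), (13, 15), (15, 7)])
v16: WRITE d=18  (d history now [(3, 26), (5, 22), (9, 27), (10, 21), (11, 20), (12, 21), (16, 18)])
v17: WRITE c=12  (c history now [(4, 9), (13, 15), (15, 7), (17, 12)])
READ b @v3: history=[(1, 7), (2, 7), (8, 19), (14, 4)] -> pick v2 -> 7
v18: WRITE a=11  (a history now [(6, 12), (7, 1), (18, 11)])
READ d @v6: history=[(3, 26), (5, 22), (9, 27), (10, 21), (11, 20), (12, 21), (16, 18)] -> pick v5 -> 22
v19: WRITE d=11  (d history now [(3, 26), (5, 22), (9, 27), (10, 21), (11, 20), (12, 21), (16, 18), (19, 11)])
v20: WRITE a=9  (a history now [(6, 12), (7, 1), (18, 11), (20, 9)])
v21: WRITE a=27  (a history now [(6, 12), (7, 1), (18, 11), (20, 9), (21, 27)])
v22: WRITE d=25  (d history now [(3, 26), (5, 22), (9, 27), (10, 21), (11, 20), (12, 21), (16, 18), (19, 11), (22, 25)])
v23: WRITE b=2  (b history now [(1, 7), (2, 7), (8, 19), (14, 4), (23, 2)])
v24: WRITE d=18  (d history now [(3, 26), (5, 22), (9, 27), (10, 21), (11, 20), (12, 21), (16, 18), (19, 11), (22, 25), (24, 18)])
v25: WRITE d=15  (d history now [(3, 26), (5, 22), (9, 27), (10, 21), (11, 20), (12, 21), (16, 18), (19, 11), (22, 25), (24, 18), (25, 15)])
v26: WRITE c=22  (c history now [(4, 9), (13, 15), (15, 7), (17, 12), (26, 22)])
v27: WRITE b=7  (b history now [(1, 7), (2, 7), (8, 19), (14, 4), (23, 2), (27, 7)])
READ a @v23: history=[(6, 12), (7, 1), (18, 11), (20, 9), (21, 27)] -> pick v21 -> 27
v28: WRITE c=11  (c history now [(4, 9), (13, 15), (15, 7), (17, 12), (26, 22), (28, 11)])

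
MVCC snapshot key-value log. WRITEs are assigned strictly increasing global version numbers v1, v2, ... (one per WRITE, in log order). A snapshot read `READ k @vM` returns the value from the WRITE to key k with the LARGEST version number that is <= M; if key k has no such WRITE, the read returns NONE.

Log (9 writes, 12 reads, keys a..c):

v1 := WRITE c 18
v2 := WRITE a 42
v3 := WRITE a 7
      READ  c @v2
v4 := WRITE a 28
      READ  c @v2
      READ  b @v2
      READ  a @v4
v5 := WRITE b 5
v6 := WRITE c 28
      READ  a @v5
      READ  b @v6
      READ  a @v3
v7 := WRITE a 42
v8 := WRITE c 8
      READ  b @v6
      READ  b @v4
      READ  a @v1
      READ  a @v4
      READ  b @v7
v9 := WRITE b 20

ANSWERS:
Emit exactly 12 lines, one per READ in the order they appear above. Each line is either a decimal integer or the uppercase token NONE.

v1: WRITE c=18  (c history now [(1, 18)])
v2: WRITE a=42  (a history now [(2, 42)])
v3: WRITE a=7  (a history now [(2, 42), (3, 7)])
READ c @v2: history=[(1, 18)] -> pick v1 -> 18
v4: WRITE a=28  (a history now [(2, 42), (3, 7), (4, 28)])
READ c @v2: history=[(1, 18)] -> pick v1 -> 18
READ b @v2: history=[] -> no version <= 2 -> NONE
READ a @v4: history=[(2, 42), (3, 7), (4, 28)] -> pick v4 -> 28
v5: WRITE b=5  (b history now [(5, 5)])
v6: WRITE c=28  (c history now [(1, 18), (6, 28)])
READ a @v5: history=[(2, 42), (3, 7), (4, 28)] -> pick v4 -> 28
READ b @v6: history=[(5, 5)] -> pick v5 -> 5
READ a @v3: history=[(2, 42), (3, 7), (4, 28)] -> pick v3 -> 7
v7: WRITE a=42  (a history now [(2, 42), (3, 7), (4, 28), (7, 42)])
v8: WRITE c=8  (c history now [(1, 18), (6, 28), (8, 8)])
READ b @v6: history=[(5, 5)] -> pick v5 -> 5
READ b @v4: history=[(5, 5)] -> no version <= 4 -> NONE
READ a @v1: history=[(2, 42), (3, 7), (4, 28), (7, 42)] -> no version <= 1 -> NONE
READ a @v4: history=[(2, 42), (3, 7), (4, 28), (7, 42)] -> pick v4 -> 28
READ b @v7: history=[(5, 5)] -> pick v5 -> 5
v9: WRITE b=20  (b history now [(5, 5), (9, 20)])

Answer: 18
18
NONE
28
28
5
7
5
NONE
NONE
28
5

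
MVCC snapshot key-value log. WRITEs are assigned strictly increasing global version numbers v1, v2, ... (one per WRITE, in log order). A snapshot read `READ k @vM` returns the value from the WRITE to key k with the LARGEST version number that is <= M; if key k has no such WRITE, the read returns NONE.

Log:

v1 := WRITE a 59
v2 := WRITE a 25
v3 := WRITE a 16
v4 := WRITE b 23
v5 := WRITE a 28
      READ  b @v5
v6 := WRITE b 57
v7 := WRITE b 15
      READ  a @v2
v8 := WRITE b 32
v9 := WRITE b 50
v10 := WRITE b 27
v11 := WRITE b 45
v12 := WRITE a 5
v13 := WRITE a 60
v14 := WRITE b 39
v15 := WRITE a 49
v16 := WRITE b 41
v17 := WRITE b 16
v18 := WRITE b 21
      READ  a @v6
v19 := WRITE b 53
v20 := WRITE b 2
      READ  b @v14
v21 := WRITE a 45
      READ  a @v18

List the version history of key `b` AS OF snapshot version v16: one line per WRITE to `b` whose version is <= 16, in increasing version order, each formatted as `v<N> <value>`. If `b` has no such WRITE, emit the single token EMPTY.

Scan writes for key=b with version <= 16:
  v1 WRITE a 59 -> skip
  v2 WRITE a 25 -> skip
  v3 WRITE a 16 -> skip
  v4 WRITE b 23 -> keep
  v5 WRITE a 28 -> skip
  v6 WRITE b 57 -> keep
  v7 WRITE b 15 -> keep
  v8 WRITE b 32 -> keep
  v9 WRITE b 50 -> keep
  v10 WRITE b 27 -> keep
  v11 WRITE b 45 -> keep
  v12 WRITE a 5 -> skip
  v13 WRITE a 60 -> skip
  v14 WRITE b 39 -> keep
  v15 WRITE a 49 -> skip
  v16 WRITE b 41 -> keep
  v17 WRITE b 16 -> drop (> snap)
  v18 WRITE b 21 -> drop (> snap)
  v19 WRITE b 53 -> drop (> snap)
  v20 WRITE b 2 -> drop (> snap)
  v21 WRITE a 45 -> skip
Collected: [(4, 23), (6, 57), (7, 15), (8, 32), (9, 50), (10, 27), (11, 45), (14, 39), (16, 41)]

Answer: v4 23
v6 57
v7 15
v8 32
v9 50
v10 27
v11 45
v14 39
v16 41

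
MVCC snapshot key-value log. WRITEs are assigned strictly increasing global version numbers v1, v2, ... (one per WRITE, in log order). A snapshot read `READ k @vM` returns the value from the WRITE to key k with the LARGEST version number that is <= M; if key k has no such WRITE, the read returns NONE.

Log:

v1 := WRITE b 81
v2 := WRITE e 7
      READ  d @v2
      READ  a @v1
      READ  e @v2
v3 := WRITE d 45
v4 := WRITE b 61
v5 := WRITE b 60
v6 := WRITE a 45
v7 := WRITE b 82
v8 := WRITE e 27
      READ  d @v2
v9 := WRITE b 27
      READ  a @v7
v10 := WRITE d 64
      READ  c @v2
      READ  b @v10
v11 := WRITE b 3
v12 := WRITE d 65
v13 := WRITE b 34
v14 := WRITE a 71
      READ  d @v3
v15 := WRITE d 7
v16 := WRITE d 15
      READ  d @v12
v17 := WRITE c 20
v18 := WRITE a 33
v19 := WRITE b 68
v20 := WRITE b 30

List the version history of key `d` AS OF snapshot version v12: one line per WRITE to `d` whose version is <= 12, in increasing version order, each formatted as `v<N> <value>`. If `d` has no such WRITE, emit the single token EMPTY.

Scan writes for key=d with version <= 12:
  v1 WRITE b 81 -> skip
  v2 WRITE e 7 -> skip
  v3 WRITE d 45 -> keep
  v4 WRITE b 61 -> skip
  v5 WRITE b 60 -> skip
  v6 WRITE a 45 -> skip
  v7 WRITE b 82 -> skip
  v8 WRITE e 27 -> skip
  v9 WRITE b 27 -> skip
  v10 WRITE d 64 -> keep
  v11 WRITE b 3 -> skip
  v12 WRITE d 65 -> keep
  v13 WRITE b 34 -> skip
  v14 WRITE a 71 -> skip
  v15 WRITE d 7 -> drop (> snap)
  v16 WRITE d 15 -> drop (> snap)
  v17 WRITE c 20 -> skip
  v18 WRITE a 33 -> skip
  v19 WRITE b 68 -> skip
  v20 WRITE b 30 -> skip
Collected: [(3, 45), (10, 64), (12, 65)]

Answer: v3 45
v10 64
v12 65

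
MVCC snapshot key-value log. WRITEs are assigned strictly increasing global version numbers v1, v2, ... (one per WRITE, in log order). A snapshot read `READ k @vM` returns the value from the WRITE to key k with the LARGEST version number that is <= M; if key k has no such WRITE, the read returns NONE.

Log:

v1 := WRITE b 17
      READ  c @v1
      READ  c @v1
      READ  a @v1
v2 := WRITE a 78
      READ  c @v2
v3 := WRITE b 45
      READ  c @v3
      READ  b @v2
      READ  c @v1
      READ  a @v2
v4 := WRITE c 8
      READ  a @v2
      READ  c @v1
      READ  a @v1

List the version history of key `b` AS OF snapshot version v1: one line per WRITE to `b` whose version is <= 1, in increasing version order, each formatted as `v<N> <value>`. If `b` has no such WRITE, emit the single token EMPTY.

Answer: v1 17

Derivation:
Scan writes for key=b with version <= 1:
  v1 WRITE b 17 -> keep
  v2 WRITE a 78 -> skip
  v3 WRITE b 45 -> drop (> snap)
  v4 WRITE c 8 -> skip
Collected: [(1, 17)]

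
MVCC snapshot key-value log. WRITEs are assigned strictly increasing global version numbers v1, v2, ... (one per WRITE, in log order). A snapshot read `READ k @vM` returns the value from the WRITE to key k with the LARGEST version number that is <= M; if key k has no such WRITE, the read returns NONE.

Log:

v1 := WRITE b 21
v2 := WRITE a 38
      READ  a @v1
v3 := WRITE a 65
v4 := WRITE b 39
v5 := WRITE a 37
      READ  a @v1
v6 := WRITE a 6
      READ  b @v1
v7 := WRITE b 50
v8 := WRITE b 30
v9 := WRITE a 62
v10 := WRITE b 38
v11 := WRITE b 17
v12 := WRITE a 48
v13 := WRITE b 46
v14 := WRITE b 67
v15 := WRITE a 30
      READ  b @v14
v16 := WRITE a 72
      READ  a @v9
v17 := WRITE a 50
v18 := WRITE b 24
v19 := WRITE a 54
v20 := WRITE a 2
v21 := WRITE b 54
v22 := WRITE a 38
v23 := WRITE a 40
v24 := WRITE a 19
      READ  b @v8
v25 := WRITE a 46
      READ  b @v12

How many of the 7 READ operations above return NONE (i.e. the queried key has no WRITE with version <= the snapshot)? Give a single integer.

v1: WRITE b=21  (b history now [(1, 21)])
v2: WRITE a=38  (a history now [(2, 38)])
READ a @v1: history=[(2, 38)] -> no version <= 1 -> NONE
v3: WRITE a=65  (a history now [(2, 38), (3, 65)])
v4: WRITE b=39  (b history now [(1, 21), (4, 39)])
v5: WRITE a=37  (a history now [(2, 38), (3, 65), (5, 37)])
READ a @v1: history=[(2, 38), (3, 65), (5, 37)] -> no version <= 1 -> NONE
v6: WRITE a=6  (a history now [(2, 38), (3, 65), (5, 37), (6, 6)])
READ b @v1: history=[(1, 21), (4, 39)] -> pick v1 -> 21
v7: WRITE b=50  (b history now [(1, 21), (4, 39), (7, 50)])
v8: WRITE b=30  (b history now [(1, 21), (4, 39), (7, 50), (8, 30)])
v9: WRITE a=62  (a history now [(2, 38), (3, 65), (5, 37), (6, 6), (9, 62)])
v10: WRITE b=38  (b history now [(1, 21), (4, 39), (7, 50), (8, 30), (10, 38)])
v11: WRITE b=17  (b history now [(1, 21), (4, 39), (7, 50), (8, 30), (10, 38), (11, 17)])
v12: WRITE a=48  (a history now [(2, 38), (3, 65), (5, 37), (6, 6), (9, 62), (12, 48)])
v13: WRITE b=46  (b history now [(1, 21), (4, 39), (7, 50), (8, 30), (10, 38), (11, 17), (13, 46)])
v14: WRITE b=67  (b history now [(1, 21), (4, 39), (7, 50), (8, 30), (10, 38), (11, 17), (13, 46), (14, 67)])
v15: WRITE a=30  (a history now [(2, 38), (3, 65), (5, 37), (6, 6), (9, 62), (12, 48), (15, 30)])
READ b @v14: history=[(1, 21), (4, 39), (7, 50), (8, 30), (10, 38), (11, 17), (13, 46), (14, 67)] -> pick v14 -> 67
v16: WRITE a=72  (a history now [(2, 38), (3, 65), (5, 37), (6, 6), (9, 62), (12, 48), (15, 30), (16, 72)])
READ a @v9: history=[(2, 38), (3, 65), (5, 37), (6, 6), (9, 62), (12, 48), (15, 30), (16, 72)] -> pick v9 -> 62
v17: WRITE a=50  (a history now [(2, 38), (3, 65), (5, 37), (6, 6), (9, 62), (12, 48), (15, 30), (16, 72), (17, 50)])
v18: WRITE b=24  (b history now [(1, 21), (4, 39), (7, 50), (8, 30), (10, 38), (11, 17), (13, 46), (14, 67), (18, 24)])
v19: WRITE a=54  (a history now [(2, 38), (3, 65), (5, 37), (6, 6), (9, 62), (12, 48), (15, 30), (16, 72), (17, 50), (19, 54)])
v20: WRITE a=2  (a history now [(2, 38), (3, 65), (5, 37), (6, 6), (9, 62), (12, 48), (15, 30), (16, 72), (17, 50), (19, 54), (20, 2)])
v21: WRITE b=54  (b history now [(1, 21), (4, 39), (7, 50), (8, 30), (10, 38), (11, 17), (13, 46), (14, 67), (18, 24), (21, 54)])
v22: WRITE a=38  (a history now [(2, 38), (3, 65), (5, 37), (6, 6), (9, 62), (12, 48), (15, 30), (16, 72), (17, 50), (19, 54), (20, 2), (22, 38)])
v23: WRITE a=40  (a history now [(2, 38), (3, 65), (5, 37), (6, 6), (9, 62), (12, 48), (15, 30), (16, 72), (17, 50), (19, 54), (20, 2), (22, 38), (23, 40)])
v24: WRITE a=19  (a history now [(2, 38), (3, 65), (5, 37), (6, 6), (9, 62), (12, 48), (15, 30), (16, 72), (17, 50), (19, 54), (20, 2), (22, 38), (23, 40), (24, 19)])
READ b @v8: history=[(1, 21), (4, 39), (7, 50), (8, 30), (10, 38), (11, 17), (13, 46), (14, 67), (18, 24), (21, 54)] -> pick v8 -> 30
v25: WRITE a=46  (a history now [(2, 38), (3, 65), (5, 37), (6, 6), (9, 62), (12, 48), (15, 30), (16, 72), (17, 50), (19, 54), (20, 2), (22, 38), (23, 40), (24, 19), (25, 46)])
READ b @v12: history=[(1, 21), (4, 39), (7, 50), (8, 30), (10, 38), (11, 17), (13, 46), (14, 67), (18, 24), (21, 54)] -> pick v11 -> 17
Read results in order: ['NONE', 'NONE', '21', '67', '62', '30', '17']
NONE count = 2

Answer: 2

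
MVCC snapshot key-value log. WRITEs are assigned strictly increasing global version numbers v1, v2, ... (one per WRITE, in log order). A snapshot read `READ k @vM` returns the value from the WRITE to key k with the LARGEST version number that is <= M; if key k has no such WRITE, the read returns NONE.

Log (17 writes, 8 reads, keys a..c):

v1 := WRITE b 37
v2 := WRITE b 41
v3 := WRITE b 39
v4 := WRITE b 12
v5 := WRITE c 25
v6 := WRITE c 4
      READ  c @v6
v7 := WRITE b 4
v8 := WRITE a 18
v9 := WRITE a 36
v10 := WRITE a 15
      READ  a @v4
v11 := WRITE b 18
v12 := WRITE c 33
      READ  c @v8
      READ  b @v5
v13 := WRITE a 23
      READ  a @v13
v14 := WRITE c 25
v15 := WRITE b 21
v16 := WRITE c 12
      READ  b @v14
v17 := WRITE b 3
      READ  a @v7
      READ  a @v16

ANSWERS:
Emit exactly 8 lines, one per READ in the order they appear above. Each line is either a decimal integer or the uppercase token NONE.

v1: WRITE b=37  (b history now [(1, 37)])
v2: WRITE b=41  (b history now [(1, 37), (2, 41)])
v3: WRITE b=39  (b history now [(1, 37), (2, 41), (3, 39)])
v4: WRITE b=12  (b history now [(1, 37), (2, 41), (3, 39), (4, 12)])
v5: WRITE c=25  (c history now [(5, 25)])
v6: WRITE c=4  (c history now [(5, 25), (6, 4)])
READ c @v6: history=[(5, 25), (6, 4)] -> pick v6 -> 4
v7: WRITE b=4  (b history now [(1, 37), (2, 41), (3, 39), (4, 12), (7, 4)])
v8: WRITE a=18  (a history now [(8, 18)])
v9: WRITE a=36  (a history now [(8, 18), (9, 36)])
v10: WRITE a=15  (a history now [(8, 18), (9, 36), (10, 15)])
READ a @v4: history=[(8, 18), (9, 36), (10, 15)] -> no version <= 4 -> NONE
v11: WRITE b=18  (b history now [(1, 37), (2, 41), (3, 39), (4, 12), (7, 4), (11, 18)])
v12: WRITE c=33  (c history now [(5, 25), (6, 4), (12, 33)])
READ c @v8: history=[(5, 25), (6, 4), (12, 33)] -> pick v6 -> 4
READ b @v5: history=[(1, 37), (2, 41), (3, 39), (4, 12), (7, 4), (11, 18)] -> pick v4 -> 12
v13: WRITE a=23  (a history now [(8, 18), (9, 36), (10, 15), (13, 23)])
READ a @v13: history=[(8, 18), (9, 36), (10, 15), (13, 23)] -> pick v13 -> 23
v14: WRITE c=25  (c history now [(5, 25), (6, 4), (12, 33), (14, 25)])
v15: WRITE b=21  (b history now [(1, 37), (2, 41), (3, 39), (4, 12), (7, 4), (11, 18), (15, 21)])
v16: WRITE c=12  (c history now [(5, 25), (6, 4), (12, 33), (14, 25), (16, 12)])
READ b @v14: history=[(1, 37), (2, 41), (3, 39), (4, 12), (7, 4), (11, 18), (15, 21)] -> pick v11 -> 18
v17: WRITE b=3  (b history now [(1, 37), (2, 41), (3, 39), (4, 12), (7, 4), (11, 18), (15, 21), (17, 3)])
READ a @v7: history=[(8, 18), (9, 36), (10, 15), (13, 23)] -> no version <= 7 -> NONE
READ a @v16: history=[(8, 18), (9, 36), (10, 15), (13, 23)] -> pick v13 -> 23

Answer: 4
NONE
4
12
23
18
NONE
23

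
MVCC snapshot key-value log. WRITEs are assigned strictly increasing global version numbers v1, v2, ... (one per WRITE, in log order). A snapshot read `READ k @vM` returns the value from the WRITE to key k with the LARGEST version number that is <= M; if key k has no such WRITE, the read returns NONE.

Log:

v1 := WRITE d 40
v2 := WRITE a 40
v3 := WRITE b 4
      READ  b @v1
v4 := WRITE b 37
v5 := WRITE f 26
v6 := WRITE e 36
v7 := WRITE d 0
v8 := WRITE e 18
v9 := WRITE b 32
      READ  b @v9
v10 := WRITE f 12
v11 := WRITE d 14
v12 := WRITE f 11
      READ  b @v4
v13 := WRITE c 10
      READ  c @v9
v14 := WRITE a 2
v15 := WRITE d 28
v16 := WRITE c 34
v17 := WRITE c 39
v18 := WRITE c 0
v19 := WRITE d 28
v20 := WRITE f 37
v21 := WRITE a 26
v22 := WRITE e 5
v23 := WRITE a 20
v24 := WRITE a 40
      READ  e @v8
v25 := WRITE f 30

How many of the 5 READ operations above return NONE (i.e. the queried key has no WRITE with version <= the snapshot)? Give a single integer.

Answer: 2

Derivation:
v1: WRITE d=40  (d history now [(1, 40)])
v2: WRITE a=40  (a history now [(2, 40)])
v3: WRITE b=4  (b history now [(3, 4)])
READ b @v1: history=[(3, 4)] -> no version <= 1 -> NONE
v4: WRITE b=37  (b history now [(3, 4), (4, 37)])
v5: WRITE f=26  (f history now [(5, 26)])
v6: WRITE e=36  (e history now [(6, 36)])
v7: WRITE d=0  (d history now [(1, 40), (7, 0)])
v8: WRITE e=18  (e history now [(6, 36), (8, 18)])
v9: WRITE b=32  (b history now [(3, 4), (4, 37), (9, 32)])
READ b @v9: history=[(3, 4), (4, 37), (9, 32)] -> pick v9 -> 32
v10: WRITE f=12  (f history now [(5, 26), (10, 12)])
v11: WRITE d=14  (d history now [(1, 40), (7, 0), (11, 14)])
v12: WRITE f=11  (f history now [(5, 26), (10, 12), (12, 11)])
READ b @v4: history=[(3, 4), (4, 37), (9, 32)] -> pick v4 -> 37
v13: WRITE c=10  (c history now [(13, 10)])
READ c @v9: history=[(13, 10)] -> no version <= 9 -> NONE
v14: WRITE a=2  (a history now [(2, 40), (14, 2)])
v15: WRITE d=28  (d history now [(1, 40), (7, 0), (11, 14), (15, 28)])
v16: WRITE c=34  (c history now [(13, 10), (16, 34)])
v17: WRITE c=39  (c history now [(13, 10), (16, 34), (17, 39)])
v18: WRITE c=0  (c history now [(13, 10), (16, 34), (17, 39), (18, 0)])
v19: WRITE d=28  (d history now [(1, 40), (7, 0), (11, 14), (15, 28), (19, 28)])
v20: WRITE f=37  (f history now [(5, 26), (10, 12), (12, 11), (20, 37)])
v21: WRITE a=26  (a history now [(2, 40), (14, 2), (21, 26)])
v22: WRITE e=5  (e history now [(6, 36), (8, 18), (22, 5)])
v23: WRITE a=20  (a history now [(2, 40), (14, 2), (21, 26), (23, 20)])
v24: WRITE a=40  (a history now [(2, 40), (14, 2), (21, 26), (23, 20), (24, 40)])
READ e @v8: history=[(6, 36), (8, 18), (22, 5)] -> pick v8 -> 18
v25: WRITE f=30  (f history now [(5, 26), (10, 12), (12, 11), (20, 37), (25, 30)])
Read results in order: ['NONE', '32', '37', 'NONE', '18']
NONE count = 2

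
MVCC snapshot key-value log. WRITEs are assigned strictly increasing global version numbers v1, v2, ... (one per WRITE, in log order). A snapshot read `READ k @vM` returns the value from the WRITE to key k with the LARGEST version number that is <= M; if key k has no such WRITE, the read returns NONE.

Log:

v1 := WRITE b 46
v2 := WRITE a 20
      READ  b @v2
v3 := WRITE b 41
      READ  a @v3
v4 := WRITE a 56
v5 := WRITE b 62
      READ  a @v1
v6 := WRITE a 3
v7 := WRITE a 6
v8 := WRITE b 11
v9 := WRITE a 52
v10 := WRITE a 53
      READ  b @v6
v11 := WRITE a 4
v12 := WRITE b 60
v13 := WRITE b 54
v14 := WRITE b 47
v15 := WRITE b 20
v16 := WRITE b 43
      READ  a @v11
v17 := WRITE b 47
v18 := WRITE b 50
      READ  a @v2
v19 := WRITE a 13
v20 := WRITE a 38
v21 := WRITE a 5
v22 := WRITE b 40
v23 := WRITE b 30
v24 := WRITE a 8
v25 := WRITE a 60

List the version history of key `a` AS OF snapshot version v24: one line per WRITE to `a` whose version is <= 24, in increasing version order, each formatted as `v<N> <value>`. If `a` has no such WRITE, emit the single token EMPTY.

Answer: v2 20
v4 56
v6 3
v7 6
v9 52
v10 53
v11 4
v19 13
v20 38
v21 5
v24 8

Derivation:
Scan writes for key=a with version <= 24:
  v1 WRITE b 46 -> skip
  v2 WRITE a 20 -> keep
  v3 WRITE b 41 -> skip
  v4 WRITE a 56 -> keep
  v5 WRITE b 62 -> skip
  v6 WRITE a 3 -> keep
  v7 WRITE a 6 -> keep
  v8 WRITE b 11 -> skip
  v9 WRITE a 52 -> keep
  v10 WRITE a 53 -> keep
  v11 WRITE a 4 -> keep
  v12 WRITE b 60 -> skip
  v13 WRITE b 54 -> skip
  v14 WRITE b 47 -> skip
  v15 WRITE b 20 -> skip
  v16 WRITE b 43 -> skip
  v17 WRITE b 47 -> skip
  v18 WRITE b 50 -> skip
  v19 WRITE a 13 -> keep
  v20 WRITE a 38 -> keep
  v21 WRITE a 5 -> keep
  v22 WRITE b 40 -> skip
  v23 WRITE b 30 -> skip
  v24 WRITE a 8 -> keep
  v25 WRITE a 60 -> drop (> snap)
Collected: [(2, 20), (4, 56), (6, 3), (7, 6), (9, 52), (10, 53), (11, 4), (19, 13), (20, 38), (21, 5), (24, 8)]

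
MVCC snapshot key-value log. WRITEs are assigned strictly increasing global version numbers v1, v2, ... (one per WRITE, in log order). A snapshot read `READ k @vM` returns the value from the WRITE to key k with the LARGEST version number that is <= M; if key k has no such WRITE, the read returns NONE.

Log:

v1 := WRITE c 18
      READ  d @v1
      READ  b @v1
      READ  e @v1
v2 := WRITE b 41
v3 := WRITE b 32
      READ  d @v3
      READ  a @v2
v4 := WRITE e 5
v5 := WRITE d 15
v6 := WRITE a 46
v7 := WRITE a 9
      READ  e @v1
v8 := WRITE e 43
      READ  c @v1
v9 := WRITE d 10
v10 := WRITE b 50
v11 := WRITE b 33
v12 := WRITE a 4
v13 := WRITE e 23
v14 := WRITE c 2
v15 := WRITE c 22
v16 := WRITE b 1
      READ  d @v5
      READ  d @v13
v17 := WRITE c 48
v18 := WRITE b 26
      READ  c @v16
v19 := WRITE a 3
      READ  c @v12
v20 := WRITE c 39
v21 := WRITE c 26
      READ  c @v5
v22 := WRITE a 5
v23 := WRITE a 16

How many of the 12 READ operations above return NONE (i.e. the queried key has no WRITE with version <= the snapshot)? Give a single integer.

Answer: 6

Derivation:
v1: WRITE c=18  (c history now [(1, 18)])
READ d @v1: history=[] -> no version <= 1 -> NONE
READ b @v1: history=[] -> no version <= 1 -> NONE
READ e @v1: history=[] -> no version <= 1 -> NONE
v2: WRITE b=41  (b history now [(2, 41)])
v3: WRITE b=32  (b history now [(2, 41), (3, 32)])
READ d @v3: history=[] -> no version <= 3 -> NONE
READ a @v2: history=[] -> no version <= 2 -> NONE
v4: WRITE e=5  (e history now [(4, 5)])
v5: WRITE d=15  (d history now [(5, 15)])
v6: WRITE a=46  (a history now [(6, 46)])
v7: WRITE a=9  (a history now [(6, 46), (7, 9)])
READ e @v1: history=[(4, 5)] -> no version <= 1 -> NONE
v8: WRITE e=43  (e history now [(4, 5), (8, 43)])
READ c @v1: history=[(1, 18)] -> pick v1 -> 18
v9: WRITE d=10  (d history now [(5, 15), (9, 10)])
v10: WRITE b=50  (b history now [(2, 41), (3, 32), (10, 50)])
v11: WRITE b=33  (b history now [(2, 41), (3, 32), (10, 50), (11, 33)])
v12: WRITE a=4  (a history now [(6, 46), (7, 9), (12, 4)])
v13: WRITE e=23  (e history now [(4, 5), (8, 43), (13, 23)])
v14: WRITE c=2  (c history now [(1, 18), (14, 2)])
v15: WRITE c=22  (c history now [(1, 18), (14, 2), (15, 22)])
v16: WRITE b=1  (b history now [(2, 41), (3, 32), (10, 50), (11, 33), (16, 1)])
READ d @v5: history=[(5, 15), (9, 10)] -> pick v5 -> 15
READ d @v13: history=[(5, 15), (9, 10)] -> pick v9 -> 10
v17: WRITE c=48  (c history now [(1, 18), (14, 2), (15, 22), (17, 48)])
v18: WRITE b=26  (b history now [(2, 41), (3, 32), (10, 50), (11, 33), (16, 1), (18, 26)])
READ c @v16: history=[(1, 18), (14, 2), (15, 22), (17, 48)] -> pick v15 -> 22
v19: WRITE a=3  (a history now [(6, 46), (7, 9), (12, 4), (19, 3)])
READ c @v12: history=[(1, 18), (14, 2), (15, 22), (17, 48)] -> pick v1 -> 18
v20: WRITE c=39  (c history now [(1, 18), (14, 2), (15, 22), (17, 48), (20, 39)])
v21: WRITE c=26  (c history now [(1, 18), (14, 2), (15, 22), (17, 48), (20, 39), (21, 26)])
READ c @v5: history=[(1, 18), (14, 2), (15, 22), (17, 48), (20, 39), (21, 26)] -> pick v1 -> 18
v22: WRITE a=5  (a history now [(6, 46), (7, 9), (12, 4), (19, 3), (22, 5)])
v23: WRITE a=16  (a history now [(6, 46), (7, 9), (12, 4), (19, 3), (22, 5), (23, 16)])
Read results in order: ['NONE', 'NONE', 'NONE', 'NONE', 'NONE', 'NONE', '18', '15', '10', '22', '18', '18']
NONE count = 6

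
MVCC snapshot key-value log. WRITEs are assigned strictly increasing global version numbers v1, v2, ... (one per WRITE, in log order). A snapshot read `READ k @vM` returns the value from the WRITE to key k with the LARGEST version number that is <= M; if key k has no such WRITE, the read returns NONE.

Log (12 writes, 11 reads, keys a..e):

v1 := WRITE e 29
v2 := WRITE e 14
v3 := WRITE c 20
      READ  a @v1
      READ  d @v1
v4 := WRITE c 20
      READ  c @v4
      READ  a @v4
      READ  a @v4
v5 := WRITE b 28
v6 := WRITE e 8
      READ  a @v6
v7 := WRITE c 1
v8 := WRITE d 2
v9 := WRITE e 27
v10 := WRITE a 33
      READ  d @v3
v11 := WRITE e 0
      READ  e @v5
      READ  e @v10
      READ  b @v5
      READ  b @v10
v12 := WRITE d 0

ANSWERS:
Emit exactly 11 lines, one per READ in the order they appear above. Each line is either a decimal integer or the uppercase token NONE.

Answer: NONE
NONE
20
NONE
NONE
NONE
NONE
14
27
28
28

Derivation:
v1: WRITE e=29  (e history now [(1, 29)])
v2: WRITE e=14  (e history now [(1, 29), (2, 14)])
v3: WRITE c=20  (c history now [(3, 20)])
READ a @v1: history=[] -> no version <= 1 -> NONE
READ d @v1: history=[] -> no version <= 1 -> NONE
v4: WRITE c=20  (c history now [(3, 20), (4, 20)])
READ c @v4: history=[(3, 20), (4, 20)] -> pick v4 -> 20
READ a @v4: history=[] -> no version <= 4 -> NONE
READ a @v4: history=[] -> no version <= 4 -> NONE
v5: WRITE b=28  (b history now [(5, 28)])
v6: WRITE e=8  (e history now [(1, 29), (2, 14), (6, 8)])
READ a @v6: history=[] -> no version <= 6 -> NONE
v7: WRITE c=1  (c history now [(3, 20), (4, 20), (7, 1)])
v8: WRITE d=2  (d history now [(8, 2)])
v9: WRITE e=27  (e history now [(1, 29), (2, 14), (6, 8), (9, 27)])
v10: WRITE a=33  (a history now [(10, 33)])
READ d @v3: history=[(8, 2)] -> no version <= 3 -> NONE
v11: WRITE e=0  (e history now [(1, 29), (2, 14), (6, 8), (9, 27), (11, 0)])
READ e @v5: history=[(1, 29), (2, 14), (6, 8), (9, 27), (11, 0)] -> pick v2 -> 14
READ e @v10: history=[(1, 29), (2, 14), (6, 8), (9, 27), (11, 0)] -> pick v9 -> 27
READ b @v5: history=[(5, 28)] -> pick v5 -> 28
READ b @v10: history=[(5, 28)] -> pick v5 -> 28
v12: WRITE d=0  (d history now [(8, 2), (12, 0)])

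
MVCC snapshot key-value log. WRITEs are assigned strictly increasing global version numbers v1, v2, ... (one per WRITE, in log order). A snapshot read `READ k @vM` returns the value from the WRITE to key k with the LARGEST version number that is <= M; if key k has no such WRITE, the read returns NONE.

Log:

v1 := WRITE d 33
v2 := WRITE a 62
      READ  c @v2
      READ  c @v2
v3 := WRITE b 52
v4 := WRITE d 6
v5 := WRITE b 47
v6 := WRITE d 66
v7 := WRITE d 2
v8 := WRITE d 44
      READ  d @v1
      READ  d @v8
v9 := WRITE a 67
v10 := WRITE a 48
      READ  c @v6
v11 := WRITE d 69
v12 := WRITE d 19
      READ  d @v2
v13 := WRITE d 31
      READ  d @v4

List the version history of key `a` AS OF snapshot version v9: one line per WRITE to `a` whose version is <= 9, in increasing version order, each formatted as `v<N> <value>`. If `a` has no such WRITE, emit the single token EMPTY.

Answer: v2 62
v9 67

Derivation:
Scan writes for key=a with version <= 9:
  v1 WRITE d 33 -> skip
  v2 WRITE a 62 -> keep
  v3 WRITE b 52 -> skip
  v4 WRITE d 6 -> skip
  v5 WRITE b 47 -> skip
  v6 WRITE d 66 -> skip
  v7 WRITE d 2 -> skip
  v8 WRITE d 44 -> skip
  v9 WRITE a 67 -> keep
  v10 WRITE a 48 -> drop (> snap)
  v11 WRITE d 69 -> skip
  v12 WRITE d 19 -> skip
  v13 WRITE d 31 -> skip
Collected: [(2, 62), (9, 67)]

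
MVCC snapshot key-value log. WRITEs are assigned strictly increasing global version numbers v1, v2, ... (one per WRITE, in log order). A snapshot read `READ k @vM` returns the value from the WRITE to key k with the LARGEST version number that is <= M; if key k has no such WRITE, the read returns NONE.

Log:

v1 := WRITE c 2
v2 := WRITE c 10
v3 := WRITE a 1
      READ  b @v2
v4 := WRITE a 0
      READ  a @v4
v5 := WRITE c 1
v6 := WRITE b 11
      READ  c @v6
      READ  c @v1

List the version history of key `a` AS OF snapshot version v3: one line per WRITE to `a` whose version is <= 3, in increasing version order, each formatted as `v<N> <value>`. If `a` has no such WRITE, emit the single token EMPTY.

Answer: v3 1

Derivation:
Scan writes for key=a with version <= 3:
  v1 WRITE c 2 -> skip
  v2 WRITE c 10 -> skip
  v3 WRITE a 1 -> keep
  v4 WRITE a 0 -> drop (> snap)
  v5 WRITE c 1 -> skip
  v6 WRITE b 11 -> skip
Collected: [(3, 1)]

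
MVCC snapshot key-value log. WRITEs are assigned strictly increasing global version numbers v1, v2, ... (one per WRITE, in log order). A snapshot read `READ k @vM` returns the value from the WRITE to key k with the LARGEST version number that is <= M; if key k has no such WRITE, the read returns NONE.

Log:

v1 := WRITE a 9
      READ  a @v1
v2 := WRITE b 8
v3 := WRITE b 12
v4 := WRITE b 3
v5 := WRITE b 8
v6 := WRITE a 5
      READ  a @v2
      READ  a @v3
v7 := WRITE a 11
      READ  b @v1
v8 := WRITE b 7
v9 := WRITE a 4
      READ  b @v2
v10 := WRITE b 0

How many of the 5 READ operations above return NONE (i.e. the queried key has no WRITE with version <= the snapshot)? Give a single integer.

v1: WRITE a=9  (a history now [(1, 9)])
READ a @v1: history=[(1, 9)] -> pick v1 -> 9
v2: WRITE b=8  (b history now [(2, 8)])
v3: WRITE b=12  (b history now [(2, 8), (3, 12)])
v4: WRITE b=3  (b history now [(2, 8), (3, 12), (4, 3)])
v5: WRITE b=8  (b history now [(2, 8), (3, 12), (4, 3), (5, 8)])
v6: WRITE a=5  (a history now [(1, 9), (6, 5)])
READ a @v2: history=[(1, 9), (6, 5)] -> pick v1 -> 9
READ a @v3: history=[(1, 9), (6, 5)] -> pick v1 -> 9
v7: WRITE a=11  (a history now [(1, 9), (6, 5), (7, 11)])
READ b @v1: history=[(2, 8), (3, 12), (4, 3), (5, 8)] -> no version <= 1 -> NONE
v8: WRITE b=7  (b history now [(2, 8), (3, 12), (4, 3), (5, 8), (8, 7)])
v9: WRITE a=4  (a history now [(1, 9), (6, 5), (7, 11), (9, 4)])
READ b @v2: history=[(2, 8), (3, 12), (4, 3), (5, 8), (8, 7)] -> pick v2 -> 8
v10: WRITE b=0  (b history now [(2, 8), (3, 12), (4, 3), (5, 8), (8, 7), (10, 0)])
Read results in order: ['9', '9', '9', 'NONE', '8']
NONE count = 1

Answer: 1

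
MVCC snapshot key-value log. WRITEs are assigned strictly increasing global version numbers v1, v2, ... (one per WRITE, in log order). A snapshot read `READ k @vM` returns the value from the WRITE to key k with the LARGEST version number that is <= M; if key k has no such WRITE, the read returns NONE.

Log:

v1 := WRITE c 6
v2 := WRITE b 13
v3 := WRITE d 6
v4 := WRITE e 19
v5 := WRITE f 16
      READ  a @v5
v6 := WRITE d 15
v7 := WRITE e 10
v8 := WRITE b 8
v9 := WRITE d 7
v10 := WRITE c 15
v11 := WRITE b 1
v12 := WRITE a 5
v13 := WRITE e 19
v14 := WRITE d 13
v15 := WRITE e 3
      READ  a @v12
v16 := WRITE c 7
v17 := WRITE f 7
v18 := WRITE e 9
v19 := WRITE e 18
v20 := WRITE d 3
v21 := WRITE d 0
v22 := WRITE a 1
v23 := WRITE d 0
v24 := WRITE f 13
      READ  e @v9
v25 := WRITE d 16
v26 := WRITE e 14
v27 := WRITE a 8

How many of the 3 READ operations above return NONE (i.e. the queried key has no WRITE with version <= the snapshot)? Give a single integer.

v1: WRITE c=6  (c history now [(1, 6)])
v2: WRITE b=13  (b history now [(2, 13)])
v3: WRITE d=6  (d history now [(3, 6)])
v4: WRITE e=19  (e history now [(4, 19)])
v5: WRITE f=16  (f history now [(5, 16)])
READ a @v5: history=[] -> no version <= 5 -> NONE
v6: WRITE d=15  (d history now [(3, 6), (6, 15)])
v7: WRITE e=10  (e history now [(4, 19), (7, 10)])
v8: WRITE b=8  (b history now [(2, 13), (8, 8)])
v9: WRITE d=7  (d history now [(3, 6), (6, 15), (9, 7)])
v10: WRITE c=15  (c history now [(1, 6), (10, 15)])
v11: WRITE b=1  (b history now [(2, 13), (8, 8), (11, 1)])
v12: WRITE a=5  (a history now [(12, 5)])
v13: WRITE e=19  (e history now [(4, 19), (7, 10), (13, 19)])
v14: WRITE d=13  (d history now [(3, 6), (6, 15), (9, 7), (14, 13)])
v15: WRITE e=3  (e history now [(4, 19), (7, 10), (13, 19), (15, 3)])
READ a @v12: history=[(12, 5)] -> pick v12 -> 5
v16: WRITE c=7  (c history now [(1, 6), (10, 15), (16, 7)])
v17: WRITE f=7  (f history now [(5, 16), (17, 7)])
v18: WRITE e=9  (e history now [(4, 19), (7, 10), (13, 19), (15, 3), (18, 9)])
v19: WRITE e=18  (e history now [(4, 19), (7, 10), (13, 19), (15, 3), (18, 9), (19, 18)])
v20: WRITE d=3  (d history now [(3, 6), (6, 15), (9, 7), (14, 13), (20, 3)])
v21: WRITE d=0  (d history now [(3, 6), (6, 15), (9, 7), (14, 13), (20, 3), (21, 0)])
v22: WRITE a=1  (a history now [(12, 5), (22, 1)])
v23: WRITE d=0  (d history now [(3, 6), (6, 15), (9, 7), (14, 13), (20, 3), (21, 0), (23, 0)])
v24: WRITE f=13  (f history now [(5, 16), (17, 7), (24, 13)])
READ e @v9: history=[(4, 19), (7, 10), (13, 19), (15, 3), (18, 9), (19, 18)] -> pick v7 -> 10
v25: WRITE d=16  (d history now [(3, 6), (6, 15), (9, 7), (14, 13), (20, 3), (21, 0), (23, 0), (25, 16)])
v26: WRITE e=14  (e history now [(4, 19), (7, 10), (13, 19), (15, 3), (18, 9), (19, 18), (26, 14)])
v27: WRITE a=8  (a history now [(12, 5), (22, 1), (27, 8)])
Read results in order: ['NONE', '5', '10']
NONE count = 1

Answer: 1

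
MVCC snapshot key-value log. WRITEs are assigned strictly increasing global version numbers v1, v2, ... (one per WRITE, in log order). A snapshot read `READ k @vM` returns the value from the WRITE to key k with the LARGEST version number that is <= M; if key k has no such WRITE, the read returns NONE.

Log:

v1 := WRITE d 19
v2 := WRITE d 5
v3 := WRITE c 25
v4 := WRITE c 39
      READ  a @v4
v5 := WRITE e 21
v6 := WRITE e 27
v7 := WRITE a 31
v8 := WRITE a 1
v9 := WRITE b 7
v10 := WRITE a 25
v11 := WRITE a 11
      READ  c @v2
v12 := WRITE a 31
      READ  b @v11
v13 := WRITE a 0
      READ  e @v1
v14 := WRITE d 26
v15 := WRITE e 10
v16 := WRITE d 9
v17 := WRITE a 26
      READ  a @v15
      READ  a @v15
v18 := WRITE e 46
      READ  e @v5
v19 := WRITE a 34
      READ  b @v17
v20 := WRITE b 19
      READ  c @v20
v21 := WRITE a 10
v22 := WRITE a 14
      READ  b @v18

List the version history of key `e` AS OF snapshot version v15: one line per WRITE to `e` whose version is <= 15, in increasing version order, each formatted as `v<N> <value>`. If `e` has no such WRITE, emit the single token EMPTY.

Scan writes for key=e with version <= 15:
  v1 WRITE d 19 -> skip
  v2 WRITE d 5 -> skip
  v3 WRITE c 25 -> skip
  v4 WRITE c 39 -> skip
  v5 WRITE e 21 -> keep
  v6 WRITE e 27 -> keep
  v7 WRITE a 31 -> skip
  v8 WRITE a 1 -> skip
  v9 WRITE b 7 -> skip
  v10 WRITE a 25 -> skip
  v11 WRITE a 11 -> skip
  v12 WRITE a 31 -> skip
  v13 WRITE a 0 -> skip
  v14 WRITE d 26 -> skip
  v15 WRITE e 10 -> keep
  v16 WRITE d 9 -> skip
  v17 WRITE a 26 -> skip
  v18 WRITE e 46 -> drop (> snap)
  v19 WRITE a 34 -> skip
  v20 WRITE b 19 -> skip
  v21 WRITE a 10 -> skip
  v22 WRITE a 14 -> skip
Collected: [(5, 21), (6, 27), (15, 10)]

Answer: v5 21
v6 27
v15 10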